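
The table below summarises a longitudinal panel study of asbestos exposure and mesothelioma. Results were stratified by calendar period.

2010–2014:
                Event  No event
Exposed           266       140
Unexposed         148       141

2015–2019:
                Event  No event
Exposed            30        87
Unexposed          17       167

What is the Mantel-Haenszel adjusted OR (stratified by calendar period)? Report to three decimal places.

2.033

OR_MH = Σ(aᵢdᵢ/nᵢ) / Σ(bᵢcᵢ/nᵢ), where nᵢ is the stratum total.
Stratum 1 (2010–2014): n = 695; a·d/n = 266·141/695 = 53.9655; b·c/n = 140·148/695 = 29.8129
Stratum 2 (2015–2019): n = 301; a·d/n = 30·167/301 = 16.6445; b·c/n = 87·17/301 = 4.9136
OR_MH = (53.9655 + 16.6445) / (29.8129 + 4.9136) = 70.6100 / 34.7266 = 2.03331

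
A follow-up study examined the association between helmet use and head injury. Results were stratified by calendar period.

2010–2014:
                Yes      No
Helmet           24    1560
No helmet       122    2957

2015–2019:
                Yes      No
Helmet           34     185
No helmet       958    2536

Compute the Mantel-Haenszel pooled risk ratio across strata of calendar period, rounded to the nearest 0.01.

0.49

RR_MH = Σ(aᵢ·n₀ᵢ/nᵢ) / Σ(cᵢ·n₁ᵢ/nᵢ), with n₁ᵢ = aᵢ+bᵢ (exposed), n₀ᵢ = cᵢ+dᵢ (unexposed), nᵢ = n₁ᵢ+n₀ᵢ.
Stratum 1 (2010–2014): n₁ = 1584, n₀ = 3079, n = 4663; a·n₀/n = 24·3079/4663 = 15.8473; c·n₁/n = 122·1584/4663 = 41.4428
Stratum 2 (2015–2019): n₁ = 219, n₀ = 3494, n = 3713; a·n₀/n = 34·3494/3713 = 31.9946; c·n₁/n = 958·219/3713 = 56.5047
RR_MH = (15.8473 + 31.9946) / (41.4428 + 56.5047) = 47.8419 / 97.9476 = 0.48844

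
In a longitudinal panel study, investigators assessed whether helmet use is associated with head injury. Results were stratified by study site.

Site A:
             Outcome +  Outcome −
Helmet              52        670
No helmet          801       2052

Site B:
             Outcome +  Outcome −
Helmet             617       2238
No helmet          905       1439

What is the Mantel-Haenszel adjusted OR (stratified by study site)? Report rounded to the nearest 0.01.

0.37

OR_MH = Σ(aᵢdᵢ/nᵢ) / Σ(bᵢcᵢ/nᵢ), where nᵢ is the stratum total.
Stratum 1 (Site A): n = 3575; a·d/n = 52·2052/3575 = 29.8473; b·c/n = 670·801/3575 = 150.1175
Stratum 2 (Site B): n = 5199; a·d/n = 617·1439/5199 = 170.7757; b·c/n = 2238·905/5199 = 389.5730
OR_MH = (29.8473 + 170.7757) / (150.1175 + 389.5730) = 200.6230 / 539.6905 = 0.37174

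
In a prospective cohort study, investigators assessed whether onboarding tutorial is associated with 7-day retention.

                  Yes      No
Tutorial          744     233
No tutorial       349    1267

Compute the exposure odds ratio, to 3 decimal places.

11.592

Cells: a = 744, b = 233, c = 349, d = 1267.
OR = (a·d)/(b·c) = (744 × 1267) / (233 × 349) = 942648 / 81317 = 11.59226
The odds of 7-day retention are about 11.59 times as high in the tutorial group.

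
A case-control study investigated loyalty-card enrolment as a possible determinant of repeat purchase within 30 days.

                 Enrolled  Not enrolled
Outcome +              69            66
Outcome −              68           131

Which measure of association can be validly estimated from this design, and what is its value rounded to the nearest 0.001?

2.014

Reading the table with exposure as columns: a = 69 (Enrolled, case), b = 68 (Enrolled, non-case), c = 66 (Not enrolled, case), d = 131.
This is a case-control study: participants were sampled on outcome status, so risks in the source population cannot be estimated directly — relative risk is not valid here. The odds ratio is the appropriate measure.
OR = (a·d)/(b·c) = (69 × 131) / (68 × 66) = 9039 / 4488 = 2.01404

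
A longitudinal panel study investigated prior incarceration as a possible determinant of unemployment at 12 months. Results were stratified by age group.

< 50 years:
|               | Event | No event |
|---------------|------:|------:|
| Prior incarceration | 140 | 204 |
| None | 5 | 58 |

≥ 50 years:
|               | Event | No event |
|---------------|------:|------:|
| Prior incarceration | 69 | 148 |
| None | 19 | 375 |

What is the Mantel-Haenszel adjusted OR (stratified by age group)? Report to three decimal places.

8.764

OR_MH = Σ(aᵢdᵢ/nᵢ) / Σ(bᵢcᵢ/nᵢ), where nᵢ is the stratum total.
Stratum 1 (< 50 years): n = 407; a·d/n = 140·58/407 = 19.9509; b·c/n = 204·5/407 = 2.5061
Stratum 2 (≥ 50 years): n = 611; a·d/n = 69·375/611 = 42.3486; b·c/n = 148·19/611 = 4.6023
OR_MH = (19.9509 + 42.3486) / (2.5061 + 4.6023) = 62.2995 / 7.1084 = 8.76416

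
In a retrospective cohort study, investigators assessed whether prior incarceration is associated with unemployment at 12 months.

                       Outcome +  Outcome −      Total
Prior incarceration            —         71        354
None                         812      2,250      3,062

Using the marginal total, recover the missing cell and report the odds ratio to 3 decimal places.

11.045

The missing cell is in the exposed row: 354 − 71 = 283.
So a = 283, b = 71, c = 812, d = 2250.
OR = (a·d)/(b·c) = (283 × 2250) / (71 × 812) = 636750 / 57652 = 11.04472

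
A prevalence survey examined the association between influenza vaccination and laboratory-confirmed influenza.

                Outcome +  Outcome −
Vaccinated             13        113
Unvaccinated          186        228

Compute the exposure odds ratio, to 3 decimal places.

Cells: a = 13, b = 113, c = 186, d = 228.
OR = (a·d)/(b·c) = (13 × 228) / (113 × 186) = 2964 / 21018 = 0.14102
Exposure is associated with lower odds of laboratory-confirmed influenza (OR = 0.14 < 1).

0.141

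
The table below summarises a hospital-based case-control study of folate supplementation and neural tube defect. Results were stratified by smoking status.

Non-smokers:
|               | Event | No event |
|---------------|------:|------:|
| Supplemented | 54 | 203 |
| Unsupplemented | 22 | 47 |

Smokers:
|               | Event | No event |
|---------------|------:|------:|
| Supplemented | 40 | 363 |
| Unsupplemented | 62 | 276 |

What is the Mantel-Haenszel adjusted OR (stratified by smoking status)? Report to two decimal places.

0.51

OR_MH = Σ(aᵢdᵢ/nᵢ) / Σ(bᵢcᵢ/nᵢ), where nᵢ is the stratum total.
Stratum 1 (Non-smokers): n = 326; a·d/n = 54·47/326 = 7.7853; b·c/n = 203·22/326 = 13.6994
Stratum 2 (Smokers): n = 741; a·d/n = 40·276/741 = 14.8988; b·c/n = 363·62/741 = 30.3725
OR_MH = (7.7853 + 14.8988) / (13.6994 + 30.3725) = 22.6841 / 44.0719 = 0.51471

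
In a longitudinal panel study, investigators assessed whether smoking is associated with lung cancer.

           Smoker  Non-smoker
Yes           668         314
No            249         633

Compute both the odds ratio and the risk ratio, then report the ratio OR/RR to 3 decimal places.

2.462

Reading the table with exposure as columns: a = 668 (Smoker, case), b = 249 (Smoker, non-case), c = 314 (Non-smoker, case), d = 633.
OR = (668·633)/(249·314) = 422844/78186 = 5.40818
Risk in exposed = 668/917 = 0.72846; risk in unexposed = 314/947 = 0.33157; RR = 2.19699
OR/RR = 5.40818 / 2.19699 = 2.46164
The outcome is not rare, so the OR lies further from 1 than the RR.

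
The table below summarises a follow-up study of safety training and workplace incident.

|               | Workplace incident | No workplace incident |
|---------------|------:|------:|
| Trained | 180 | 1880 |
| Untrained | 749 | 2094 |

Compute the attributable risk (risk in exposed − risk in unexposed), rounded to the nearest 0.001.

Cells: a = 180, b = 1880, c = 749, d = 2094.
Risk in exposed = 180/2060 = 0.087379; risk in unexposed = 749/2843 = 0.263454.
Risk difference = 0.087379 − 0.263454 = -0.176075

-0.176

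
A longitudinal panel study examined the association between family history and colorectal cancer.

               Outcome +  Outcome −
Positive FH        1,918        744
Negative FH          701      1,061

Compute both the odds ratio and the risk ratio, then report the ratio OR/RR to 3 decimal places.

Cells: a = 1918, b = 744, c = 701, d = 1061.
OR = (1918·1061)/(744·701) = 2034998/521544 = 3.90187
Risk in exposed = 1918/2662 = 0.72051; risk in unexposed = 701/1762 = 0.39784; RR = 1.81104
OR/RR = 3.90187 / 1.81104 = 2.15449
The outcome is not rare, so the OR lies further from 1 than the RR.

2.154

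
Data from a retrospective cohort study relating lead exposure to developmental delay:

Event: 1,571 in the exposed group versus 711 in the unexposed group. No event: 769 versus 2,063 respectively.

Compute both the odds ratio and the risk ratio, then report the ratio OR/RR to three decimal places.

From the description: a = 1571, b = 769, c = 711, d = 2063.
OR = (1571·2063)/(769·711) = 3240973/546759 = 5.92761
Risk in exposed = 1571/2340 = 0.67137; risk in unexposed = 711/2774 = 0.25631; RR = 2.61937
OR/RR = 5.92761 / 2.61937 = 2.26299
The outcome is not rare, so the OR lies further from 1 than the RR.

2.263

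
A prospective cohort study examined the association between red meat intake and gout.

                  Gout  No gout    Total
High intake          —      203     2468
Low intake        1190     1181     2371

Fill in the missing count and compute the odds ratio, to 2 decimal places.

The missing cell is in the exposed row: 2468 − 203 = 2265.
So a = 2265, b = 203, c = 1190, d = 1181.
OR = (a·d)/(b·c) = (2265 × 1181) / (203 × 1190) = 2674965 / 241570 = 11.07325

11.07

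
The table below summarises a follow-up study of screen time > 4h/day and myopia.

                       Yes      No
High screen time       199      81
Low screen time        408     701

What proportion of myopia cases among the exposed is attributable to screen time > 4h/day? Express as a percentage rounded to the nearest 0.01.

Cells: a = 199, b = 81, c = 408, d = 701.
Risk in exposed = 199/280 = 0.71071; risk in unexposed = 408/1109 = 0.36790.
RR = 0.71071/0.36790 = 1.93182
AR% = (RR − 1)/RR × 100 = (1.93182 − 1)/1.93182 × 100 = 48.2353%

48.24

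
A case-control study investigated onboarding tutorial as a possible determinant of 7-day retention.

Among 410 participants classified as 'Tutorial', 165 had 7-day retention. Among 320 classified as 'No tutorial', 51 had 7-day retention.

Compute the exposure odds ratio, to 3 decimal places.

From the description: a = 165, b = 245, c = 51, d = 269.
OR = (a·d)/(b·c) = (165 × 269) / (245 × 51) = 44385 / 12495 = 3.55222
The odds of 7-day retention are about 3.55 times as high in the tutorial group.

3.552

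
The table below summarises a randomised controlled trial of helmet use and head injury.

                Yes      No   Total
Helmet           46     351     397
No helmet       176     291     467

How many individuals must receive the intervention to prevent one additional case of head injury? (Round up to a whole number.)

4

Risk in treated group = 46/397 = 0.11587; risk in control = 176/467 = 0.37687.
Absolute risk reduction = 0.37687 − 0.11587 = 0.26100
NNT = 1 / ARR = 1 / 0.26100 = 3.831 → round up → 4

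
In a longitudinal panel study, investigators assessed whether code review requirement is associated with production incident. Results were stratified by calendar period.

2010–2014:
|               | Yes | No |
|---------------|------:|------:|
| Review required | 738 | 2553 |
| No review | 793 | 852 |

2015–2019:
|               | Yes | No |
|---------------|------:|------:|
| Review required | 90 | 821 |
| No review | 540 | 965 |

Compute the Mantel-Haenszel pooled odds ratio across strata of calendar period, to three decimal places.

0.275

OR_MH = Σ(aᵢdᵢ/nᵢ) / Σ(bᵢcᵢ/nᵢ), where nᵢ is the stratum total.
Stratum 1 (2010–2014): n = 4936; a·d/n = 738·852/4936 = 127.3857; b·c/n = 2553·793/4936 = 410.1558
Stratum 2 (2015–2019): n = 2416; a·d/n = 90·965/2416 = 35.9478; b·c/n = 821·540/2416 = 183.5017
OR_MH = (127.3857 + 35.9478) / (410.1558 + 183.5017) = 163.3336 / 593.6574 = 0.27513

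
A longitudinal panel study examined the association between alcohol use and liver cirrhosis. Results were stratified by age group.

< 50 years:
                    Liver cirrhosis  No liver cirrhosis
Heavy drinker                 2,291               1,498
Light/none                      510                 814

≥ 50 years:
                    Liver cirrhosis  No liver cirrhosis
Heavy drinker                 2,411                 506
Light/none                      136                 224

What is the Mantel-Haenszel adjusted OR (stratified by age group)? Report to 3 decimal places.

3.107

OR_MH = Σ(aᵢdᵢ/nᵢ) / Σ(bᵢcᵢ/nᵢ), where nᵢ is the stratum total.
Stratum 1 (< 50 years): n = 5113; a·d/n = 2291·814/5113 = 364.7319; b·c/n = 1498·510/5113 = 149.4191
Stratum 2 (≥ 50 years): n = 3277; a·d/n = 2411·224/3277 = 164.8044; b·c/n = 506·136/3277 = 20.9997
OR_MH = (364.7319 + 164.8044) / (149.4191 + 20.9997) = 529.5363 / 170.4188 = 3.10726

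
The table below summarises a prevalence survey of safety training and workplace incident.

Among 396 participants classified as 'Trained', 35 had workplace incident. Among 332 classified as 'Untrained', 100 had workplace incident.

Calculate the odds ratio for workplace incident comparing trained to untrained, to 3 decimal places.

0.225

From the description: a = 35, b = 361, c = 100, d = 232.
OR = (a·d)/(b·c) = (35 × 232) / (361 × 100) = 8120 / 36100 = 0.22493
Exposure is associated with lower odds of workplace incident (OR = 0.22 < 1).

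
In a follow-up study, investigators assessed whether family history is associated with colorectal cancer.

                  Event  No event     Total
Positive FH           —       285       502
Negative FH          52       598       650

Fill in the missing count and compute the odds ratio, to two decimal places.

8.76

The missing cell is in the exposed row: 502 − 285 = 217.
So a = 217, b = 285, c = 52, d = 598.
OR = (a·d)/(b·c) = (217 × 598) / (285 × 52) = 129766 / 14820 = 8.75614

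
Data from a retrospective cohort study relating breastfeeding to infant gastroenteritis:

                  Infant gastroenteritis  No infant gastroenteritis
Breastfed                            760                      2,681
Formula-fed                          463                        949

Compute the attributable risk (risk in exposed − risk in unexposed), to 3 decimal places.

Cells: a = 760, b = 2681, c = 463, d = 949.
Risk in exposed = 760/3441 = 0.220866; risk in unexposed = 463/1412 = 0.327904.
Risk difference = 0.220866 − 0.327904 = -0.107038

-0.107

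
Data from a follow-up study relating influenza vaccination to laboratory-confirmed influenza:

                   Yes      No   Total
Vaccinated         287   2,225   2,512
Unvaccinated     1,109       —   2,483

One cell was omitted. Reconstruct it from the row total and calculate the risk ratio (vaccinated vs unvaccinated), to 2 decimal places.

0.26

The missing cell is in the unexposed row: 2483 − 1109 = 1374.
So a = 287, b = 2225, c = 1109, d = 1374.
RR = [a/(a+b)] / [c/(c+d)] = (287/2512) / (1109/2483) = 0.11425/0.44664 = 0.25580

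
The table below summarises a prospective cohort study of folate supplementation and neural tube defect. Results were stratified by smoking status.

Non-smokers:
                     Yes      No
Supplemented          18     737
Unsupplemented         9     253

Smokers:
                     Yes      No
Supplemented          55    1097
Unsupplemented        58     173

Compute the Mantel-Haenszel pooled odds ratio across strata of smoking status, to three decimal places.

OR_MH = Σ(aᵢdᵢ/nᵢ) / Σ(bᵢcᵢ/nᵢ), where nᵢ is the stratum total.
Stratum 1 (Non-smokers): n = 1017; a·d/n = 18·253/1017 = 4.4779; b·c/n = 737·9/1017 = 6.5221
Stratum 2 (Smokers): n = 1383; a·d/n = 55·173/1383 = 6.8800; b·c/n = 1097·58/1383 = 46.0058
OR_MH = (4.4779 + 6.8800) / (6.5221 + 46.0058) = 11.3578 / 52.5279 = 0.21623

0.216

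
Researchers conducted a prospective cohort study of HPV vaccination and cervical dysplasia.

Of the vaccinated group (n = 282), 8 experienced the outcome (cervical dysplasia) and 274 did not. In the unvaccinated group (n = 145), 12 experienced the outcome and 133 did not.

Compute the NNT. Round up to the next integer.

19

Risk in treated group = 8/282 = 0.02837; risk in control = 12/145 = 0.08276.
Absolute risk reduction = 0.08276 − 0.02837 = 0.05439
NNT = 1 / ARR = 1 / 0.05439 = 18.386 → round up → 19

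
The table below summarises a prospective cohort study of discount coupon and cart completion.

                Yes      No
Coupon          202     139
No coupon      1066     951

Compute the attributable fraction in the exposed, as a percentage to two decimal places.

Cells: a = 202, b = 139, c = 1066, d = 951.
Risk in exposed = 202/341 = 0.59238; risk in unexposed = 1066/2017 = 0.52851.
RR = 0.59238/0.52851 = 1.12085
AR% = (RR − 1)/RR × 100 = (1.12085 − 1)/1.12085 × 100 = 10.7816%

10.78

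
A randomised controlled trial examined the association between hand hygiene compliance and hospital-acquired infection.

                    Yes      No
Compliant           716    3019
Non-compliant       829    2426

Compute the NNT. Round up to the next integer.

16

Risk in treated group = 716/3735 = 0.19170; risk in control = 829/3255 = 0.25469.
Absolute risk reduction = 0.25469 − 0.19170 = 0.06298
NNT = 1 / ARR = 1 / 0.06298 = 15.877 → round up → 16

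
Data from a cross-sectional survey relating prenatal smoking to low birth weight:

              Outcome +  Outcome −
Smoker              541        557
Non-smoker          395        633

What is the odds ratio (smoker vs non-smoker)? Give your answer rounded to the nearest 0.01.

1.56

Cells: a = 541, b = 557, c = 395, d = 633.
OR = (a·d)/(b·c) = (541 × 633) / (557 × 395) = 342453 / 220015 = 1.55650
The odds of low birth weight are about 1.56 times as high in the smoker group.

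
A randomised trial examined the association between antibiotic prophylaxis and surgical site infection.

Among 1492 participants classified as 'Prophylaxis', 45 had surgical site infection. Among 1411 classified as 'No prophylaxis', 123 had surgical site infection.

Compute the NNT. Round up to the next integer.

Risk in treated group = 45/1492 = 0.03016; risk in control = 123/1411 = 0.08717.
Absolute risk reduction = 0.08717 − 0.03016 = 0.05701
NNT = 1 / ARR = 1 / 0.05701 = 17.540 → round up → 18

18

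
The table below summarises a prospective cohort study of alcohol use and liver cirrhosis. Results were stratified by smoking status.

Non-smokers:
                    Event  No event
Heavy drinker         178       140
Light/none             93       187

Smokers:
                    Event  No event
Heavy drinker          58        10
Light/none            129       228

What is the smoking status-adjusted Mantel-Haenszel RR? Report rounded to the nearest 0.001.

1.884

RR_MH = Σ(aᵢ·n₀ᵢ/nᵢ) / Σ(cᵢ·n₁ᵢ/nᵢ), with n₁ᵢ = aᵢ+bᵢ (exposed), n₀ᵢ = cᵢ+dᵢ (unexposed), nᵢ = n₁ᵢ+n₀ᵢ.
Stratum 1 (Non-smokers): n₁ = 318, n₀ = 280, n = 598; a·n₀/n = 178·280/598 = 83.3445; c·n₁/n = 93·318/598 = 49.4548
Stratum 2 (Smokers): n₁ = 68, n₀ = 357, n = 425; a·n₀/n = 58·357/425 = 48.7200; c·n₁/n = 129·68/425 = 20.6400
RR_MH = (83.3445 + 48.7200) / (49.4548 + 20.6400) = 132.0645 / 70.0948 = 1.88408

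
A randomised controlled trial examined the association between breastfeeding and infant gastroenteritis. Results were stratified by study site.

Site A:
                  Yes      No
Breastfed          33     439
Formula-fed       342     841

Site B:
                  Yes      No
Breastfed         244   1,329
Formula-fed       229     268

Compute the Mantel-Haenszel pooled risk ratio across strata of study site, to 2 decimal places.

RR_MH = Σ(aᵢ·n₀ᵢ/nᵢ) / Σ(cᵢ·n₁ᵢ/nᵢ), with n₁ᵢ = aᵢ+bᵢ (exposed), n₀ᵢ = cᵢ+dᵢ (unexposed), nᵢ = n₁ᵢ+n₀ᵢ.
Stratum 1 (Site A): n₁ = 472, n₀ = 1183, n = 1655; a·n₀/n = 33·1183/1655 = 23.5885; c·n₁/n = 342·472/1655 = 97.5372
Stratum 2 (Site B): n₁ = 1573, n₀ = 497, n = 2070; a·n₀/n = 244·497/2070 = 58.5836; c·n₁/n = 229·1573/2070 = 174.0179
RR_MH = (23.5885 + 58.5836) / (97.5372 + 174.0179) = 82.1721 / 271.5550 = 0.30260

0.30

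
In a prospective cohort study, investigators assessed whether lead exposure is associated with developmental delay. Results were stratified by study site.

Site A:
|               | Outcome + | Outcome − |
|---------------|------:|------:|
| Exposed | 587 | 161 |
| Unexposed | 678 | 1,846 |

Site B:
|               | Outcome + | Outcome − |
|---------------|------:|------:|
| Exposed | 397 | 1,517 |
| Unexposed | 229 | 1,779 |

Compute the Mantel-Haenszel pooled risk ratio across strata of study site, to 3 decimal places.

2.459

RR_MH = Σ(aᵢ·n₀ᵢ/nᵢ) / Σ(cᵢ·n₁ᵢ/nᵢ), with n₁ᵢ = aᵢ+bᵢ (exposed), n₀ᵢ = cᵢ+dᵢ (unexposed), nᵢ = n₁ᵢ+n₀ᵢ.
Stratum 1 (Site A): n₁ = 748, n₀ = 2524, n = 3272; a·n₀/n = 587·2524/3272 = 452.8081; c·n₁/n = 678·748/3272 = 154.9951
Stratum 2 (Site B): n₁ = 1914, n₀ = 2008, n = 3922; a·n₀/n = 397·2008/3922 = 203.2575; c·n₁/n = 229·1914/3922 = 111.7557
RR_MH = (452.8081 + 203.2575) / (154.9951 + 111.7557) = 656.0656 / 266.7508 = 2.45947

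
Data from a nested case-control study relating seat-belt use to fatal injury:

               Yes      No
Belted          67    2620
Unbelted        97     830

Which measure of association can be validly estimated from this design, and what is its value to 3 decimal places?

Cells: a = 67, b = 2620, c = 97, d = 830.
This is a nested case-control study: participants were sampled on outcome status, so risks in the source population cannot be estimated directly — relative risk is not valid here. The odds ratio is the appropriate measure.
OR = (a·d)/(b·c) = (67 × 830) / (2620 × 97) = 55610 / 254140 = 0.21882

0.219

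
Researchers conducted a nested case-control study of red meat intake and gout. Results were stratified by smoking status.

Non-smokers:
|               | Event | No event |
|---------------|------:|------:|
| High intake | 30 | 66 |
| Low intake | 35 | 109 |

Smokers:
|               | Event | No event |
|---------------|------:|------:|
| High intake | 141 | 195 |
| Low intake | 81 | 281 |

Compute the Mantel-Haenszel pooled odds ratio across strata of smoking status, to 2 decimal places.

2.18

OR_MH = Σ(aᵢdᵢ/nᵢ) / Σ(bᵢcᵢ/nᵢ), where nᵢ is the stratum total.
Stratum 1 (Non-smokers): n = 240; a·d/n = 30·109/240 = 13.6250; b·c/n = 66·35/240 = 9.6250
Stratum 2 (Smokers): n = 698; a·d/n = 141·281/698 = 56.7636; b·c/n = 195·81/698 = 22.6289
OR_MH = (13.6250 + 56.7636) / (9.6250 + 22.6289) = 70.3886 / 32.2539 = 2.18233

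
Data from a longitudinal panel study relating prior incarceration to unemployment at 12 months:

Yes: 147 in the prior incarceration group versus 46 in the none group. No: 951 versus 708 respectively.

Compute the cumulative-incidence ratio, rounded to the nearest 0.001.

2.194

From the description: a = 147, b = 951, c = 46, d = 708.
Risk in exposed = 147/1098 = 0.13388; risk in unexposed = 46/754 = 0.06101.
RR = 0.13388 / 0.06101 = 2.19446
The risk among the exposed is 2.19 times that among the unexposed.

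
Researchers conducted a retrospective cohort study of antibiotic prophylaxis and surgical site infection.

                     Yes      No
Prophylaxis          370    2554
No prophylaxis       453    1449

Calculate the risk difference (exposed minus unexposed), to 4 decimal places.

-0.1116

Cells: a = 370, b = 2554, c = 453, d = 1449.
Risk in exposed = 370/2924 = 0.126539; risk in unexposed = 453/1902 = 0.238170.
Risk difference = 0.126539 − 0.238170 = -0.111631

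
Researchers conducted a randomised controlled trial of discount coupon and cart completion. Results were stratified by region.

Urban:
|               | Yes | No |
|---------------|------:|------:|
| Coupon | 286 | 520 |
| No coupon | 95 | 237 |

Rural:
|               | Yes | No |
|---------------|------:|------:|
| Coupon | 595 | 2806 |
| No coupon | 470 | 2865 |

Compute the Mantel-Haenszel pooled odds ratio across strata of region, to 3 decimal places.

1.307

OR_MH = Σ(aᵢdᵢ/nᵢ) / Σ(bᵢcᵢ/nᵢ), where nᵢ is the stratum total.
Stratum 1 (Urban): n = 1138; a·d/n = 286·237/1138 = 59.5624; b·c/n = 520·95/1138 = 43.4095
Stratum 2 (Rural): n = 6736; a·d/n = 595·2865/6736 = 253.0693; b·c/n = 2806·470/6736 = 195.7868
OR_MH = (59.5624 + 253.0693) / (43.4095 + 195.7868) = 312.6317 / 239.1963 = 1.30701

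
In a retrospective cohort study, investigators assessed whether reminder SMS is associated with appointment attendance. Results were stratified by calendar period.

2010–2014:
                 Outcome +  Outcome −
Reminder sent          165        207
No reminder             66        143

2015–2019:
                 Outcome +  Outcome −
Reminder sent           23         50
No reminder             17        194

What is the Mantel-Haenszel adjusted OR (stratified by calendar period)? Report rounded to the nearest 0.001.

2.125

OR_MH = Σ(aᵢdᵢ/nᵢ) / Σ(bᵢcᵢ/nᵢ), where nᵢ is the stratum total.
Stratum 1 (2010–2014): n = 581; a·d/n = 165·143/581 = 40.6110; b·c/n = 207·66/581 = 23.5146
Stratum 2 (2015–2019): n = 284; a·d/n = 23·194/284 = 15.7113; b·c/n = 50·17/284 = 2.9930
OR_MH = (40.6110 + 15.7113) / (23.5146 + 2.9930) = 56.3223 / 26.5076 = 2.12476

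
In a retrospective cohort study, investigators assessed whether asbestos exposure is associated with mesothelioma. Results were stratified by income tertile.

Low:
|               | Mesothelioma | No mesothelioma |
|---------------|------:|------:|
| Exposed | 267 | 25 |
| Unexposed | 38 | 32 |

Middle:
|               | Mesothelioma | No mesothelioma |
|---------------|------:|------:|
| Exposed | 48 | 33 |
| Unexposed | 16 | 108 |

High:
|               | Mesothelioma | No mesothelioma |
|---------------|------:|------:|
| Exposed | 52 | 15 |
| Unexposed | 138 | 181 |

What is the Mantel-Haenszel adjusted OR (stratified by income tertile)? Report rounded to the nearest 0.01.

6.94

OR_MH = Σ(aᵢdᵢ/nᵢ) / Σ(bᵢcᵢ/nᵢ), where nᵢ is the stratum total.
Stratum 1 (Low): n = 362; a·d/n = 267·32/362 = 23.6022; b·c/n = 25·38/362 = 2.6243
Stratum 2 (Middle): n = 205; a·d/n = 48·108/205 = 25.2878; b·c/n = 33·16/205 = 2.5756
Stratum 3 (High): n = 386; a·d/n = 52·181/386 = 24.3834; b·c/n = 15·138/386 = 5.3627
OR_MH = (23.6022 + 25.2878 + 24.3834) / (2.6243 + 2.5756 + 5.3627) = 73.2734 / 10.5626 = 6.93706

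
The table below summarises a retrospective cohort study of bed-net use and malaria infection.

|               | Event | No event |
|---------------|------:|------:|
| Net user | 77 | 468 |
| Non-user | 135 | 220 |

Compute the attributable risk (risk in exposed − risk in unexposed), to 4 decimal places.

Cells: a = 77, b = 468, c = 135, d = 220.
Risk in exposed = 77/545 = 0.141284; risk in unexposed = 135/355 = 0.380282.
Risk difference = 0.141284 − 0.380282 = -0.238997

-0.2390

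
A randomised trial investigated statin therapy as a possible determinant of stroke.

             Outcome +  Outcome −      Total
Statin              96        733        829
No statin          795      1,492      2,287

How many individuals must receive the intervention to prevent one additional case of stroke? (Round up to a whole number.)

5

Risk in treated group = 96/829 = 0.11580; risk in control = 795/2287 = 0.34762.
Absolute risk reduction = 0.34762 − 0.11580 = 0.23181
NNT = 1 / ARR = 1 / 0.23181 = 4.314 → round up → 5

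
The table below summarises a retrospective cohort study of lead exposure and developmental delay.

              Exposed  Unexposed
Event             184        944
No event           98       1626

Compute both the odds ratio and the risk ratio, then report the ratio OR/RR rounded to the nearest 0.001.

1.821

Reading the table with exposure as columns: a = 184 (Exposed, case), b = 98 (Exposed, non-case), c = 944 (Unexposed, case), d = 1626.
OR = (184·1626)/(98·944) = 299184/92512 = 3.23400
Risk in exposed = 184/282 = 0.65248; risk in unexposed = 944/2570 = 0.36732; RR = 1.77636
OR/RR = 3.23400 / 1.77636 = 1.82058
The outcome is not rare, so the OR lies further from 1 than the RR.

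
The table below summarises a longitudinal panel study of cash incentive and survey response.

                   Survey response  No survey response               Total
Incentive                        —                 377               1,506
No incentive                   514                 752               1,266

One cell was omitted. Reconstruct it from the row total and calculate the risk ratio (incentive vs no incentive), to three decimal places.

The missing cell is in the exposed row: 1506 − 377 = 1129.
So a = 1129, b = 377, c = 514, d = 752.
RR = [a/(a+b)] / [c/(c+d)] = (1129/1506) / (514/1266) = 0.74967/0.40600 = 1.84646

1.846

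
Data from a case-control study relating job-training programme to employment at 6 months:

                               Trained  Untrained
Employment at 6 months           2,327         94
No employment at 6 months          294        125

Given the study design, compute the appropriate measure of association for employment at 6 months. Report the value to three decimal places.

10.525

Reading the table with exposure as columns: a = 2327 (Trained, case), b = 294 (Trained, non-case), c = 94 (Untrained, case), d = 125.
This is a case-control study: participants were sampled on outcome status, so risks in the source population cannot be estimated directly — relative risk is not valid here. The odds ratio is the appropriate measure.
OR = (a·d)/(b·c) = (2327 × 125) / (294 × 94) = 290875 / 27636 = 10.52522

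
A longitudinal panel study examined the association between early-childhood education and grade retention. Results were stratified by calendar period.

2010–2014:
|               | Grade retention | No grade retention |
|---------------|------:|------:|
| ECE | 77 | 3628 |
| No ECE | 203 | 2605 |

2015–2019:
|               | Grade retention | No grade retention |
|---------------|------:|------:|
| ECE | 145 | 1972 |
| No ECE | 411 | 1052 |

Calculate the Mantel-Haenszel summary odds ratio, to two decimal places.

0.22

OR_MH = Σ(aᵢdᵢ/nᵢ) / Σ(bᵢcᵢ/nᵢ), where nᵢ is the stratum total.
Stratum 1 (2010–2014): n = 6513; a·d/n = 77·2605/6513 = 30.7976; b·c/n = 3628·203/6513 = 113.0791
Stratum 2 (2015–2019): n = 3580; a·d/n = 145·1052/3580 = 42.6089; b·c/n = 1972·411/3580 = 226.3944
OR_MH = (30.7976 + 42.6089) / (113.0791 + 226.3944) = 73.4066 / 339.4735 = 0.21624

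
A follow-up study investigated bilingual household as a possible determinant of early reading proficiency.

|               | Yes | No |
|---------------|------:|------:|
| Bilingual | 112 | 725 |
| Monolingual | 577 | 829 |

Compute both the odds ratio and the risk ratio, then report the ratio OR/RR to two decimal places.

Cells: a = 112, b = 725, c = 577, d = 829.
OR = (112·829)/(725·577) = 92848/418325 = 0.22195
Risk in exposed = 112/837 = 0.13381; risk in unexposed = 577/1406 = 0.41038; RR = 0.32606
OR/RR = 0.22195 / 0.32606 = 0.68070
The outcome is not rare, so the OR lies further from 1 than the RR.

0.68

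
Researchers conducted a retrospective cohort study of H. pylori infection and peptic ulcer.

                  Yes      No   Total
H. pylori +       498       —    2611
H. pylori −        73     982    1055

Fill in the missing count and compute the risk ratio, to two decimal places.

2.76

The missing cell is in the exposed row: 2611 − 498 = 2113.
So a = 498, b = 2113, c = 73, d = 982.
RR = [a/(a+b)] / [c/(c+d)] = (498/2611) / (73/1055) = 0.19073/0.06919 = 2.75646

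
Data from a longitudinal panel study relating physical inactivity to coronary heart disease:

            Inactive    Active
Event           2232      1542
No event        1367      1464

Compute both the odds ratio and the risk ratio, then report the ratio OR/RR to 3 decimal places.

1.282

Reading the table with exposure as columns: a = 2232 (Inactive, case), b = 1367 (Inactive, non-case), c = 1542 (Active, case), d = 1464.
OR = (2232·1464)/(1367·1542) = 3267648/2107914 = 1.55018
Risk in exposed = 2232/3599 = 0.62017; risk in unexposed = 1542/3006 = 0.51297; RR = 1.20897
OR/RR = 1.55018 / 1.20897 = 1.28223
The outcome is not rare, so the OR lies further from 1 than the RR.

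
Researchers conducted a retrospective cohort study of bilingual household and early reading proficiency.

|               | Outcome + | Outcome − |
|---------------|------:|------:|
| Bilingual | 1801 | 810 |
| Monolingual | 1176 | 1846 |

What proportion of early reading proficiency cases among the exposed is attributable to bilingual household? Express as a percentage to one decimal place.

43.6

Cells: a = 1801, b = 810, c = 1176, d = 1846.
Risk in exposed = 1801/2611 = 0.68977; risk in unexposed = 1176/3022 = 0.38915.
RR = 0.68977/0.38915 = 1.77253
AR% = (RR − 1)/RR × 100 = (1.77253 − 1)/1.77253 × 100 = 43.5835%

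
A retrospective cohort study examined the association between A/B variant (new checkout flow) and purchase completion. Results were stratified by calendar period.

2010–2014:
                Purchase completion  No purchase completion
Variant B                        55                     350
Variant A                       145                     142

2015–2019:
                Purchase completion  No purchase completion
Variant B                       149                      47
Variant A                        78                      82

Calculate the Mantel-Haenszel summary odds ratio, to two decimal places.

OR_MH = Σ(aᵢdᵢ/nᵢ) / Σ(bᵢcᵢ/nᵢ), where nᵢ is the stratum total.
Stratum 1 (2010–2014): n = 692; a·d/n = 55·142/692 = 11.2861; b·c/n = 350·145/692 = 73.3382
Stratum 2 (2015–2019): n = 356; a·d/n = 149·82/356 = 34.3202; b·c/n = 47·78/356 = 10.2978
OR_MH = (11.2861 + 34.3202) / (73.3382 + 10.2978) = 45.6064 / 83.6359 = 0.54530

0.55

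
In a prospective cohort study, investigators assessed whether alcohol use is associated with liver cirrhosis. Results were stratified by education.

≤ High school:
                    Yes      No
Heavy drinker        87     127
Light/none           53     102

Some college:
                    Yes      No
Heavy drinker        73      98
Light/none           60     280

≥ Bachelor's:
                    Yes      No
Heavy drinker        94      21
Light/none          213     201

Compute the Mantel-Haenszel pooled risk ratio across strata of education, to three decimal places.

RR_MH = Σ(aᵢ·n₀ᵢ/nᵢ) / Σ(cᵢ·n₁ᵢ/nᵢ), with n₁ᵢ = aᵢ+bᵢ (exposed), n₀ᵢ = cᵢ+dᵢ (unexposed), nᵢ = n₁ᵢ+n₀ᵢ.
Stratum 1 (≤ High school): n₁ = 214, n₀ = 155, n = 369; a·n₀/n = 87·155/369 = 36.5447; c·n₁/n = 53·214/369 = 30.7371
Stratum 2 (Some college): n₁ = 171, n₀ = 340, n = 511; a·n₀/n = 73·340/511 = 48.5714; c·n₁/n = 60·171/511 = 20.0783
Stratum 3 (≥ Bachelor's): n₁ = 115, n₀ = 414, n = 529; a·n₀/n = 94·414/529 = 73.5652; c·n₁/n = 213·115/529 = 46.3043
RR_MH = (36.5447 + 48.5714 + 73.5652) / (30.7371 + 20.0783 + 46.3043) = 158.6814 / 97.1198 = 1.63387

1.634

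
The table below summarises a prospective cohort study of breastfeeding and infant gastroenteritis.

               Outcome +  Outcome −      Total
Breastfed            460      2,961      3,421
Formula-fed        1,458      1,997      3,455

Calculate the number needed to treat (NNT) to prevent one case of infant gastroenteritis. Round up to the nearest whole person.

Risk in treated group = 460/3421 = 0.13446; risk in control = 1458/3455 = 0.42200.
Absolute risk reduction = 0.42200 − 0.13446 = 0.28753
NNT = 1 / ARR = 1 / 0.28753 = 3.478 → round up → 4

4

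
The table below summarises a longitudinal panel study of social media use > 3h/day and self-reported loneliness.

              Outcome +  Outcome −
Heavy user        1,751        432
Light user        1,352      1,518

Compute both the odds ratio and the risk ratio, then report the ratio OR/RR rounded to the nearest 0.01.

Cells: a = 1751, b = 432, c = 1352, d = 1518.
OR = (1751·1518)/(432·1352) = 2658018/584064 = 4.55090
Risk in exposed = 1751/2183 = 0.80211; risk in unexposed = 1352/2870 = 0.47108; RR = 1.70270
OR/RR = 4.55090 / 1.70270 = 2.67276
The outcome is not rare, so the OR lies further from 1 than the RR.

2.67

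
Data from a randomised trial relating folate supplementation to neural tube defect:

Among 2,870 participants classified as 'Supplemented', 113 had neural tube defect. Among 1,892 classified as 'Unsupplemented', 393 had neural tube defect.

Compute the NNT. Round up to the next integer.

Risk in treated group = 113/2870 = 0.03937; risk in control = 393/1892 = 0.20772.
Absolute risk reduction = 0.20772 − 0.03937 = 0.16834
NNT = 1 / ARR = 1 / 0.16834 = 5.940 → round up → 6

6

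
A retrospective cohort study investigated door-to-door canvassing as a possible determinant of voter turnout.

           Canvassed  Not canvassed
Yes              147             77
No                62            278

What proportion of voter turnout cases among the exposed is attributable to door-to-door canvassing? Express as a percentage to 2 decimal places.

69.16

Reading the table with exposure as columns: a = 147 (Canvassed, case), b = 62 (Canvassed, non-case), c = 77 (Not canvassed, case), d = 278.
Risk in exposed = 147/209 = 0.70335; risk in unexposed = 77/355 = 0.21690.
RR = 0.70335/0.21690 = 3.24271
AR% = (RR − 1)/RR × 100 = (3.24271 − 1)/3.24271 × 100 = 69.1616%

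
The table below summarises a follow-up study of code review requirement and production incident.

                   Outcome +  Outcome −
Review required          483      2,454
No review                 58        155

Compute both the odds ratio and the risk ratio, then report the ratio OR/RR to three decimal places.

Cells: a = 483, b = 2454, c = 58, d = 155.
OR = (483·155)/(2454·58) = 74865/142332 = 0.52599
Risk in exposed = 483/2937 = 0.16445; risk in unexposed = 58/213 = 0.27230; RR = 0.60394
OR/RR = 0.52599 / 0.60394 = 0.87093
The outcome is not rare, so the OR lies further from 1 than the RR.

0.871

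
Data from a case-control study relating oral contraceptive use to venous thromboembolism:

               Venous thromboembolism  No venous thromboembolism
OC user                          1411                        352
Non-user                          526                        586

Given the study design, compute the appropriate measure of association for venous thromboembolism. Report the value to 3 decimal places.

Cells: a = 1411, b = 352, c = 526, d = 586.
This is a case-control study: participants were sampled on outcome status, so risks in the source population cannot be estimated directly — relative risk is not valid here. The odds ratio is the appropriate measure.
OR = (a·d)/(b·c) = (1411 × 586) / (352 × 526) = 826846 / 185152 = 4.46577

4.466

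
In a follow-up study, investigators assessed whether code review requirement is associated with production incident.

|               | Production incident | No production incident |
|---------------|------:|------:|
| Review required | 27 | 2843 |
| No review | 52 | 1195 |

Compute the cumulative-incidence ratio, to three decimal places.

Cells: a = 27, b = 2843, c = 52, d = 1195.
Risk in exposed = 27/2870 = 0.00941; risk in unexposed = 52/1247 = 0.04170.
RR = 0.00941 / 0.04170 = 0.22560
The risk is 77% lower among the exposed than among the unexposed.

0.226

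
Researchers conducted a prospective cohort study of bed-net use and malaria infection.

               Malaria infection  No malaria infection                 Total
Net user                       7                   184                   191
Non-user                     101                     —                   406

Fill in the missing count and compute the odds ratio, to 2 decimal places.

The missing cell is in the unexposed row: 406 − 101 = 305.
So a = 7, b = 184, c = 101, d = 305.
OR = (a·d)/(b·c) = (7 × 305) / (184 × 101) = 2135 / 18584 = 0.11488

0.11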